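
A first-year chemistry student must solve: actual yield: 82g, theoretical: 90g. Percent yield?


% yield = actual/theoretical × 100
= 82/90 × 100
= 91.11%

91.11%


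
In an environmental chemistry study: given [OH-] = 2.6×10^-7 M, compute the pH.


pOH = -log10([OH-]) = -log10(2.6×10^-7)
= 7 - log10(2.6) = 6.59
pH = 14 - pOH = 14 - 6.59 = 7.41

7.41


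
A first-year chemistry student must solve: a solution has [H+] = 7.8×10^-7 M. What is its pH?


pH = -log10([H+]) = -log10(7.8×10^-7)
= 7 - log10(7.8)
= 7 - 0.89
= 6.11

6.11


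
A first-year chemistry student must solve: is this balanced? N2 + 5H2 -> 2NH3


Equation: N2 + 5H2 -> 2NH3
Check atoms: H: 10≠6, N: 2=2
Not balanced

No, not balanced


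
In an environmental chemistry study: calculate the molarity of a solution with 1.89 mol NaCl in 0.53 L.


M = n/V = 1.89/0.53 = 3.566 mol/L

3.566 M


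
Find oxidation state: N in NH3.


x + 3(+1) = 0, so x = -3
Oxidation number: -3

-3


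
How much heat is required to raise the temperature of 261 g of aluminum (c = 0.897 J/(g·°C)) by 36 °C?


q = mcΔT = 261 × 0.897 × 36
= 8428.21 J

8428.21 J


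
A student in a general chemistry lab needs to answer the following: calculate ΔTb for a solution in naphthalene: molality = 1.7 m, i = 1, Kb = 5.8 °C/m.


ΔTb = Kb × m × i
= 5.8 × 1.7 × 1
= 9.86 °C

9.86 °C


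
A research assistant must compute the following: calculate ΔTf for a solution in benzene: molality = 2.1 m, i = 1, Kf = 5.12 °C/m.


ΔTf = Kf × m × i
= 5.12 × 2.1 × 1
= 10.752 °C

10.752 °C


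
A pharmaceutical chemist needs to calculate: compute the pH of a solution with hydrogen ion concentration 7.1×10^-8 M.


pH = -log10([H+]) = -log10(7.1×10^-8)
= 8 - log10(7.1)
= 8 - 0.85
= 7.15

7.15


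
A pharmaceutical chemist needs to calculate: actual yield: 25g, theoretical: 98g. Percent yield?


% yield = actual/theoretical × 100
= 25/98 × 100
= 25.51%

25.51%


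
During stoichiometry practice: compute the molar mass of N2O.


M(N2O) = 2×14.01 + 1×16.0
= 28.02 + 16.0
= 44.02 g/mol

44.02 g/mol


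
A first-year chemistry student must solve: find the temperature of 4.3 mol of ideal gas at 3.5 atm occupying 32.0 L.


PV = nRT  (R = 0.08206 L·atm/(mol·K))
T = PV/(nR) = 3.5×32.0/(4.3×0.08206)
= 112.00/0.352858
= 317.41 K

317.41 K


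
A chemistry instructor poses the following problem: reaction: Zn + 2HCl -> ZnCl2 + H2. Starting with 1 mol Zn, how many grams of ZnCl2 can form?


Mole ratio ZnCl2:Zn = 1:1
n(ZnCl2) = 1 × 1/1 = 1.000 mol
mass = 1.000 × 136.28 = 136.28 g

136.28 g


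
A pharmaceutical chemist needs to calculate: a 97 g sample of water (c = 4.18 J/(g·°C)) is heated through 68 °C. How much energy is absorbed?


q = mcΔT = 97 × 4.18 × 68
= 27571.28 J

27571.28 J


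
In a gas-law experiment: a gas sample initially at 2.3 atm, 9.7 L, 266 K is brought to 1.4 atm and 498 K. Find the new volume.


P1V1/T1 = P2V2/T2
V2 = P1V1T2/(T1P2)
= 2.3×9.7×498/(266×1.4)
= 29.835 L

29.835 L


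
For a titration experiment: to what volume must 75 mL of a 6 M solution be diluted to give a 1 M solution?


C1V1 = C2V2
6 × 75 = 1 × V2
V2 = 450/1 = 450.0 mL

450.0 mL


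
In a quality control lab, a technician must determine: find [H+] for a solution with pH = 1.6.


[H+] = 10^(-pH) = 10^(-1.6)
= 2.51×10^-2 M

2.51×10^-2 M


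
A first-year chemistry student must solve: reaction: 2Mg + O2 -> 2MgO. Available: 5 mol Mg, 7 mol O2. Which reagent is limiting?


Mole ratio available / coefficient:
  Mg: 5/2 = 2.500
  O2: 7/1 = 7.000
Smaller ratio is limiting.

Mg


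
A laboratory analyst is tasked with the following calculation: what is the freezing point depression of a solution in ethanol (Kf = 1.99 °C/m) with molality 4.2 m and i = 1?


ΔTf = Kf × m × i
= 1.99 × 4.2 × 1
= 8.358 °C

8.358 °C


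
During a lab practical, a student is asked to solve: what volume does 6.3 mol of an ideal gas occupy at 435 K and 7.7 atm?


PV = nRT  (R = 0.08206 L·atm/(mol·K))
V = nRT/P = 6.3×0.08206×435/7.7
= 29.206 L

29.206 L


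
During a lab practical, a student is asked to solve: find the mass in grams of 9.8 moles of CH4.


M(CH4) = 16.04 g/mol
mass = n × M = 9.8 × 16.04 = 157.19 g

157.19 g


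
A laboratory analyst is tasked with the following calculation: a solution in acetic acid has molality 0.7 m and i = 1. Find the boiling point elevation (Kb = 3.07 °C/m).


ΔTb = Kb × m × i
= 3.07 × 0.7 × 1
= 2.149 °C

2.149 °C


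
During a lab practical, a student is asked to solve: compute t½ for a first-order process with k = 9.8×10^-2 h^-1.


t½ = ln2/k = 0.693147/(9.8×10^-2 h^-1)
= 7.073 h

7.073 h


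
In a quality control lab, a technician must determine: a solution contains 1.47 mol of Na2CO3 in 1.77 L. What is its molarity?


M = n/V = 1.47/1.77 = 0.831 mol/L

0.831 M


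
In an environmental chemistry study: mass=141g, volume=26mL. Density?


ρ = mass/volume
= 141/26
= 5.423 g/mL

5.423 g/mL


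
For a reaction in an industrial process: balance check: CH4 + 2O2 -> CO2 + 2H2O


Equation: CH4 + 2O2 -> CO2 + 2H2O
Check atoms: C: 1=1, H: 4=4, O: 4=4
Balanced

Yes, balanced


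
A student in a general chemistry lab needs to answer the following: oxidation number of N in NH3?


x + 3(+1) = 0, so x = -3
Oxidation number: -3

-3


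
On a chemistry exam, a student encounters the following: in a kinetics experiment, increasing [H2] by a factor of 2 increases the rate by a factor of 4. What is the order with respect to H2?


rate ∝ [H2]^n
2^n = 4 → n = 2
Order in H2: 2

2


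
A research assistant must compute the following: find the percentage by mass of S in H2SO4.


M(H2SO4) = 2×1.008 + 1×32.07 + 4×16.0 = 98.086 g/mol
Mass of S = 1 × 32.07 = 32.07 g/mol
% S = 32.07/98.086 × 100 = 32.70%

32.70%


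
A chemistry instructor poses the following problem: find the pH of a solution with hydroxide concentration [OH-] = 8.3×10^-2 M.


pOH = -log10([OH-]) = -log10(8.3×10^-2)
= 2 - log10(8.3) = 1.08
pH = 14 - pOH = 14 - 1.08 = 12.92

12.92


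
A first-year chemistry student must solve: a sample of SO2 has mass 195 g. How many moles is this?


M(SO2) = 64.07 g/mol
n = mass/M = 195/64.07 = 3.0435 mol

3.0435 mol


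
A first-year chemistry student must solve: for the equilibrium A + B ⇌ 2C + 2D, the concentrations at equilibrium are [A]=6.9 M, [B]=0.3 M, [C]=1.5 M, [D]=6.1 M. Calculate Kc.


Kc = [C]^2[D]^2/([A][B])
= (1.5^2 × 6.1^2)/(6.9^1 × 0.3^1)
= 83.7225/2.07
= 40.45

40.45


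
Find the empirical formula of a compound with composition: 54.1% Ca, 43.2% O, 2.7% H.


Assume 100 g sample. Moles of each element:
  Ca: 54.1/40.08 = 1.35 mol
  O: 43.2/16.0 = 2.7 mol
  H: 2.7/1.008 = 2.679 mol
Divide by smallest (1.35):
  Ca: 1.35/1.35 = 1.0
  O: 2.7/1.35 = 2.0
  H: 2.679/1.35 = 1.98
Empirical formula: CaO2H2

CaO2H2


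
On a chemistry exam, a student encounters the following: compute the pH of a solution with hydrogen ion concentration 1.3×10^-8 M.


pH = -log10([H+]) = -log10(1.3×10^-8)
= 8 - log10(1.3)
= 8 - 0.11
= 7.89

7.89


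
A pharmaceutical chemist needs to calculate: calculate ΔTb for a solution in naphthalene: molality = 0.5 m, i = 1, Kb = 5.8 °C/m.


ΔTb = Kb × m × i
= 5.8 × 0.5 × 1
= 2.9 °C

2.9 °C


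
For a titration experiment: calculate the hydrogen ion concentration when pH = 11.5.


[H+] = 10^(-pH) = 10^(-11.5)
= 3.16×10^-12 M

3.16×10^-12 M


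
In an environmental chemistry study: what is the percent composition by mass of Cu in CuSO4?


M(CuSO4) = 1×63.55 + 1×32.07 + 4×16.0 = 159.62 g/mol
Mass of Cu = 1 × 63.55 = 63.55 g/mol
% Cu = 63.55/159.62 × 100 = 39.81%

39.81%


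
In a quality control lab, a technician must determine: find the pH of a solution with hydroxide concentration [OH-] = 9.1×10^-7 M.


pOH = -log10([OH-]) = -log10(9.1×10^-7)
= 7 - log10(9.1) = 6.04
pH = 14 - pOH = 14 - 6.04 = 7.96

7.96


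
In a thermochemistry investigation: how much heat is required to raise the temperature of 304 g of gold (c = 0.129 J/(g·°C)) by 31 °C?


q = mcΔT = 304 × 0.129 × 31
= 1215.70 J

1215.70 J


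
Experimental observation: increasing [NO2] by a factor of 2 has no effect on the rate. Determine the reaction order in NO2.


rate ∝ [NO2]^n
rate ∝ [NO2]^0
Order in NO2: 0

0


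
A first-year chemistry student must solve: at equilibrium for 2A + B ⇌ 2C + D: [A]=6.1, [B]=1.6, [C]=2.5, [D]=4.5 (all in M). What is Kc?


Kc = [C]^2[D]/([A]^2[B])
= (2.5^2 × 4.5^1)/(6.1^2 × 1.6^1)
= 28.125/59.536
= 0.4724

0.4724


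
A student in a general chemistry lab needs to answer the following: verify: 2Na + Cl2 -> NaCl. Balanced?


Equation: 2Na + Cl2 -> NaCl
Check atoms: Cl: 2≠1, Na: 2≠1
Not balanced

No, not balanced


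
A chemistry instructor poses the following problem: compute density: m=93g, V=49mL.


ρ = mass/volume
= 93/49
= 1.898 g/mL

1.898 g/mL


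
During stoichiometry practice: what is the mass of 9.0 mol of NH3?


M(NH3) = 17.03 g/mol
mass = n × M = 9.0 × 17.03 = 153.27 g

153.27 g


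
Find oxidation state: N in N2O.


2x + (-2) = 0, so x = +1
Oxidation number: +1

+1


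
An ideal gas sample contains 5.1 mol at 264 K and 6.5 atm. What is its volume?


PV = nRT  (R = 0.08206 L·atm/(mol·K))
V = nRT/P = 5.1×0.08206×264/6.5
= 16.998 L

16.998 L


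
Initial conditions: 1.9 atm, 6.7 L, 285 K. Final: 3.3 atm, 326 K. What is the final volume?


P1V1/T1 = P2V2/T2
V2 = P1V1T2/(T1P2)
= 1.9×6.7×326/(285×3.3)
= 4.413 L

4.413 L


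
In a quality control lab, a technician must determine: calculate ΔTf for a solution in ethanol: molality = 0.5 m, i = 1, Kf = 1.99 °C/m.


ΔTf = Kf × m × i
= 1.99 × 0.5 × 1
= 0.995 °C

0.995 °C


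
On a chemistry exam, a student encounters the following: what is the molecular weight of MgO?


M(MgO) = 1×24.31 + 1×16.0
= 24.31 + 16.0
= 40.31 g/mol

40.31 g/mol


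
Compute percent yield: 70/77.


% yield = actual/theoretical × 100
= 70/77 × 100
= 90.91%

90.91%


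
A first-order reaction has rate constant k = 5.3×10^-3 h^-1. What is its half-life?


t½ = ln2/k = 0.693147/(5.3×10^-3 h^-1)
= 130.8 h

130.8 h


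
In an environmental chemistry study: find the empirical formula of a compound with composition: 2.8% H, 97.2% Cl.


Assume 100 g sample. Moles of each element:
  H: 2.8/1.008 = 2.778 mol
  Cl: 97.2/35.45 = 2.742 mol
Divide by smallest (2.742):
  H: 2.778/2.742 = 1.01
  Cl: 2.742/2.742 = 1.0
Empirical formula: HCl

HCl


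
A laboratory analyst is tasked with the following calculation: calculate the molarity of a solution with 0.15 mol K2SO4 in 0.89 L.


M = n/V = 0.15/0.89 = 0.169 mol/L

0.169 M


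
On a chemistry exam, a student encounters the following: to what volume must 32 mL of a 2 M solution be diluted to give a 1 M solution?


C1V1 = C2V2
2 × 32 = 1 × V2
V2 = 64/1 = 64.0 mL

64.0 mL


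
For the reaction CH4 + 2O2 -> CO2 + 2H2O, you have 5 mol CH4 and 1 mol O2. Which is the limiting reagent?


Mole ratio available / coefficient:
  CH4: 5/1 = 5.000
  O2: 1/2 = 0.500
Smaller ratio is limiting.

O2


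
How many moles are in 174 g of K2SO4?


M(K2SO4) = 174.27 g/mol
n = mass/M = 174/174.27 = 0.9985 mol

0.9985 mol


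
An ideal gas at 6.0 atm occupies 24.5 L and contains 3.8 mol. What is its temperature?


PV = nRT  (R = 0.08206 L·atm/(mol·K))
T = PV/(nR) = 6.0×24.5/(3.8×0.08206)
= 147.00/0.311828
= 471.41 K

471.41 K


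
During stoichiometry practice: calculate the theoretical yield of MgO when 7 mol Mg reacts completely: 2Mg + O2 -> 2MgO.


Mole ratio MgO:Mg = 2:2
n(MgO) = 7 × 2/2 = 7.000 mol
mass = 7.000 × 40.31 = 282.17 g

282.17 g


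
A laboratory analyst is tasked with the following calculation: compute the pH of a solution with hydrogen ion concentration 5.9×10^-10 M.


pH = -log10([H+]) = -log10(5.9×10^-10)
= 10 - log10(5.9)
= 10 - 0.77
= 9.23

9.23


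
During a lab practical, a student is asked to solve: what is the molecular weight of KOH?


M(KOH) = 1×39.1 + 1×16.0 + 1×1.008
= 39.1 + 16.0 + 1.01
= 56.11 g/mol

56.11 g/mol


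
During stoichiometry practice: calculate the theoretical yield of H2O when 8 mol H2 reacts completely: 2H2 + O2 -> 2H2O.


Mole ratio H2O:H2 = 2:2
n(H2O) = 8 × 2/2 = 8.000 mol
mass = 8.000 × 18.02 = 144.16 g

144.16 g


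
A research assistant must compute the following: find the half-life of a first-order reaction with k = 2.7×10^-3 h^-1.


t½ = ln2/k = 0.693147/(2.7×10^-3 h^-1)
= 256.7 h

256.7 h


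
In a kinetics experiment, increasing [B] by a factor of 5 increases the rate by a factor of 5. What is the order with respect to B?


rate ∝ [B]^n
5^n = 5 → n = 1
Order in B: 1

1


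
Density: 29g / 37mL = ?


ρ = mass/volume
= 29/37
= 0.784 g/mL

0.784 g/mL


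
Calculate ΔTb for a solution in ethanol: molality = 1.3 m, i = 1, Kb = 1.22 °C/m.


ΔTb = Kb × m × i
= 1.22 × 1.3 × 1
= 1.586 °C

1.586 °C


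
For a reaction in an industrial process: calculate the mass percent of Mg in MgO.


M(MgO) = 1×24.31 + 1×16.0 = 40.31 g/mol
Mass of Mg = 1 × 24.31 = 24.31 g/mol
% Mg = 24.31/40.31 × 100 = 60.31%

60.31%


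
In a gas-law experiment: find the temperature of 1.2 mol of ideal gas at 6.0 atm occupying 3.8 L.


PV = nRT  (R = 0.08206 L·atm/(mol·K))
T = PV/(nR) = 6.0×3.8/(1.2×0.08206)
= 22.80/0.098472
= 231.54 K

231.54 K


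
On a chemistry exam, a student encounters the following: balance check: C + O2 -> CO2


Equation: C + O2 -> CO2
Check atoms: C: 1=1, O: 2=2
Balanced

Yes, balanced


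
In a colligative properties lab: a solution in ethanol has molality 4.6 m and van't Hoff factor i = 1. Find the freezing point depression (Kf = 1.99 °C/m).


ΔTf = Kf × m × i
= 1.99 × 4.6 × 1
= 9.154 °C

9.154 °C


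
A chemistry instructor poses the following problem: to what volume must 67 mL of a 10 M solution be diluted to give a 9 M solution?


C1V1 = C2V2
10 × 67 = 9 × V2
V2 = 670/9 = 74.44 mL

74.44 mL


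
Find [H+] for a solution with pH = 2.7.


[H+] = 10^(-pH) = 10^(-2.7)
= 2.0×10^-3 M

2.0×10^-3 M


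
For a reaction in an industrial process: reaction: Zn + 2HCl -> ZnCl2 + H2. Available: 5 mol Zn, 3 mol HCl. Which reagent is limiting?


Mole ratio available / coefficient:
  Zn: 5/1 = 5.000
  HCl: 3/2 = 1.500
Smaller ratio is limiting.

HCl


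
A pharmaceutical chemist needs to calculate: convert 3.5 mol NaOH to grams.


M(NaOH) = 40.0 g/mol
mass = n × M = 3.5 × 40.0 = 140.00 g

140.00 g


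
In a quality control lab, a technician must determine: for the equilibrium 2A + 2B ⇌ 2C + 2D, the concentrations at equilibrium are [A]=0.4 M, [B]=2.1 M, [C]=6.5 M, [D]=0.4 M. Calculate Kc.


Kc = [C]^2[D]^2/([A]^2[B]^2)
= (6.5^2 × 0.4^2)/(0.4^2 × 2.1^2)
= 6.76/0.7056
= 9.580

9.580


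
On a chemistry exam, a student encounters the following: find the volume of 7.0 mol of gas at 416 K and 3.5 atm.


PV = nRT  (R = 0.08206 L·atm/(mol·K))
V = nRT/P = 7.0×0.08206×416/3.5
= 68.274 L

68.274 L


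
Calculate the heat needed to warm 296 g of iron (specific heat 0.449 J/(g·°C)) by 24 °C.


q = mcΔT = 296 × 0.449 × 24
= 3189.70 J

3189.70 J


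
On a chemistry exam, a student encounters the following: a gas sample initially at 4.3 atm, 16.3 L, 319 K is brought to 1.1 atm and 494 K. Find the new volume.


P1V1/T1 = P2V2/T2
V2 = P1V1T2/(T1P2)
= 4.3×16.3×494/(319×1.1)
= 98.673 L

98.673 L


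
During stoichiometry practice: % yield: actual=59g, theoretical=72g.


% yield = actual/theoretical × 100
= 59/72 × 100
= 81.94%

81.94%


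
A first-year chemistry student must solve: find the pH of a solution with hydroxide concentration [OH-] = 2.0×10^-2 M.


pOH = -log10([OH-]) = -log10(2.0×10^-2)
= 2 - log10(2.0) = 1.7
pH = 14 - pOH = 14 - 1.7 = 12.3

12.3


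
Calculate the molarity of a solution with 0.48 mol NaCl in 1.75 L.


M = n/V = 0.48/1.75 = 0.274 mol/L

0.274 M


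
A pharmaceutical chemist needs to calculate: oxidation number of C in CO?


x + (-2) = 0, so x = +2
Oxidation number: +2

+2


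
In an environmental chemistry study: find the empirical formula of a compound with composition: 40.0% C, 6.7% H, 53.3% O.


Assume 100 g sample. Moles of each element:
  C: 40.0/12.01 = 3.331 mol
  H: 6.7/1.008 = 6.647 mol
  O: 53.3/16.0 = 3.331 mol
Divide by smallest (3.331):
  C: 3.331/3.331 = 1.0
  H: 6.647/3.331 = 2.0
  O: 3.331/3.331 = 1.0
Empirical formula: CH2O

CH2O


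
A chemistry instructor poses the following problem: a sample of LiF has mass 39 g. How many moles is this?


M(LiF) = 25.94 g/mol
n = mass/M = 39/25.94 = 1.5035 mol

1.5035 mol


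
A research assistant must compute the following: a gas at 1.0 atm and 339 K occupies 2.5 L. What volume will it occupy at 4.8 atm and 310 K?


P1V1/T1 = P2V2/T2
V2 = P1V1T2/(T1P2)
= 1.0×2.5×310/(339×4.8)
= 0.476 L

0.476 L


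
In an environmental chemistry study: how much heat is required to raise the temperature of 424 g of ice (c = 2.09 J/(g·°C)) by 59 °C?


q = mcΔT = 424 × 2.09 × 59
= 52283.44 J

52283.44 J


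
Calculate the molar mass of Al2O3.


M(Al2O3) = 2×26.98 + 3×16.0
= 53.96 + 48.0
= 101.96 g/mol

101.96 g/mol


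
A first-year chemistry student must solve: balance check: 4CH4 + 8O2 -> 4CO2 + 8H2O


Equation: 4CH4 + 8O2 -> 4CO2 + 8H2O
Check atoms: C: 4=4, H: 16=16, O: 16=16
Balanced

Yes, balanced


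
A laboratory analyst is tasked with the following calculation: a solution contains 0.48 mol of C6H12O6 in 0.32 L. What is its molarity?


M = n/V = 0.48/0.32 = 1.500 mol/L

1.500 M


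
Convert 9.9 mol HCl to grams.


M(HCl) = 36.46 g/mol
mass = n × M = 9.9 × 36.46 = 360.95 g

360.95 g


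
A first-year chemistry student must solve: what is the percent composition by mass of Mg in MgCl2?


M(MgCl2) = 1×24.31 + 2×35.45 = 95.21 g/mol
Mass of Mg = 1 × 24.31 = 24.31 g/mol
% Mg = 24.31/95.21 × 100 = 25.53%

25.53%


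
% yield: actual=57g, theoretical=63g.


% yield = actual/theoretical × 100
= 57/63 × 100
= 90.48%

90.48%


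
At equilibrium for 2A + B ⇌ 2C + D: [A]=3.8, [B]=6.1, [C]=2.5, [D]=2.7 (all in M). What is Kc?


Kc = [C]^2[D]/([A]^2[B])
= (2.5^2 × 2.7^1)/(3.8^2 × 6.1^1)
= 16.875/88.084
= 0.1916

0.1916


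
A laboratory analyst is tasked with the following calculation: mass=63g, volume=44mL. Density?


ρ = mass/volume
= 63/44
= 1.432 g/mL

1.432 g/mL


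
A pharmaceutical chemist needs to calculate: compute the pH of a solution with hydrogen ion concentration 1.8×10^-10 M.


pH = -log10([H+]) = -log10(1.8×10^-10)
= 10 - log10(1.8)
= 10 - 0.26
= 9.74

9.74


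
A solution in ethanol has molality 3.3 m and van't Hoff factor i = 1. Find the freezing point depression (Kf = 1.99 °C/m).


ΔTf = Kf × m × i
= 1.99 × 3.3 × 1
= 6.567 °C

6.567 °C


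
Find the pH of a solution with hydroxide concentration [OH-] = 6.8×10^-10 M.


pOH = -log10([OH-]) = -log10(6.8×10^-10)
= 10 - log10(6.8) = 9.17
pH = 14 - pOH = 14 - 9.17 = 4.83

4.83


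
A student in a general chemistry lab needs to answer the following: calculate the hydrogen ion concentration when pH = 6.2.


[H+] = 10^(-pH) = 10^(-6.2)
= 6.31×10^-7 M

6.31×10^-7 M


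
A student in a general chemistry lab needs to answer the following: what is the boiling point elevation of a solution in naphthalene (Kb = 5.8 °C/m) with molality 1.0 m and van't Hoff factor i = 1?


ΔTb = Kb × m × i
= 5.8 × 1.0 × 1
= 5.8 °C

5.8 °C


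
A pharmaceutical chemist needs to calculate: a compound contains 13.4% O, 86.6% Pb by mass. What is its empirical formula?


Assume 100 g sample. Moles of each element:
  O: 13.4/16.0 = 0.838 mol
  Pb: 86.6/207.2 = 0.418 mol
Divide by smallest (0.418):
  O: 0.838/0.418 = 2.0
  Pb: 0.418/0.418 = 1.0
Empirical formula: PbO2

PbO2


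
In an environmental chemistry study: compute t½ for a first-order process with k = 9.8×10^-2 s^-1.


t½ = ln2/k = 0.693147/(9.8×10^-2 s^-1)
= 7.073 s

7.073 s


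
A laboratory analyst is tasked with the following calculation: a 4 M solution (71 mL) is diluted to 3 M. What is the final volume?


C1V1 = C2V2
4 × 71 = 3 × V2
V2 = 284/3 = 94.67 mL

94.67 mL


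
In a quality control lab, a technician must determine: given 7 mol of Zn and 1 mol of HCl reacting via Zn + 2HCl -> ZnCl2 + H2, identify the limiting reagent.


Mole ratio available / coefficient:
  Zn: 7/1 = 7.000
  HCl: 1/2 = 0.500
Smaller ratio is limiting.

HCl


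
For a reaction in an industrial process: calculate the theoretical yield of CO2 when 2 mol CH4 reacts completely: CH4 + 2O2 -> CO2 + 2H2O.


Mole ratio CO2:CH4 = 1:1
n(CO2) = 2 × 1/1 = 2.000 mol
mass = 2.000 × 44.01 = 88.02 g

88.02 g


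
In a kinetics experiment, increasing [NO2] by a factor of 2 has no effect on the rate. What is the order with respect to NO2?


rate ∝ [NO2]^n
rate ∝ [NO2]^0
Order in NO2: 0

0


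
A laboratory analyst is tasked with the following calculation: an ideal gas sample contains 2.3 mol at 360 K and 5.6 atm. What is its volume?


PV = nRT  (R = 0.08206 L·atm/(mol·K))
V = nRT/P = 2.3×0.08206×360/5.6
= 12.133 L

12.133 L


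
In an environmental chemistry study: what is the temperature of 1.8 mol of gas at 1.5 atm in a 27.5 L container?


PV = nRT  (R = 0.08206 L·atm/(mol·K))
T = PV/(nR) = 1.5×27.5/(1.8×0.08206)
= 41.25/0.147708
= 279.27 K

279.27 K


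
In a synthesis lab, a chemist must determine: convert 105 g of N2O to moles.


M(N2O) = 44.02 g/mol
n = mass/M = 105/44.02 = 2.3853 mol

2.3853 mol


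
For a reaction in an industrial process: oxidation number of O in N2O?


O is usually -2
Oxidation number: -2

-2


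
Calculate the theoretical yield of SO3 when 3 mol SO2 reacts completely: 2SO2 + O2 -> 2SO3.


Mole ratio SO3:SO2 = 2:2
n(SO3) = 3 × 2/2 = 3.000 mol
mass = 3.000 × 80.07 = 240.21 g

240.21 g


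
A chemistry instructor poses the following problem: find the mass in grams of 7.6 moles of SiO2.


M(SiO2) = 60.09 g/mol
mass = n × M = 7.6 × 60.09 = 456.68 g

456.68 g


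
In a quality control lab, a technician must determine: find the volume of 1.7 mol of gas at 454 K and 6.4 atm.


PV = nRT  (R = 0.08206 L·atm/(mol·K))
V = nRT/P = 1.7×0.08206×454/6.4
= 9.896 L

9.896 L


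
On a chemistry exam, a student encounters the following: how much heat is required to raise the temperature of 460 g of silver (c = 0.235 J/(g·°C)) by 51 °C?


q = mcΔT = 460 × 0.235 × 51
= 5513.10 J

5513.10 J


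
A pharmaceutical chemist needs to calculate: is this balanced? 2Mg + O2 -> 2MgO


Equation: 2Mg + O2 -> 2MgO
Check atoms: Mg: 2=2, O: 2=2
Balanced

Yes, balanced


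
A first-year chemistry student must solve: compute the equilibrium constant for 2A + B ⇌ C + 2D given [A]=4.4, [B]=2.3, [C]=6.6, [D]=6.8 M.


Kc = [C][D]^2/([A]^2[B])
= (6.6^1 × 6.8^2)/(4.4^2 × 2.3^1)
= 305.184/44.528
= 6.854

6.854


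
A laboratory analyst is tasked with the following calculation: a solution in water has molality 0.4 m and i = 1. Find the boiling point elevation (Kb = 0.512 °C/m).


ΔTb = Kb × m × i
= 0.512 × 0.4 × 1
= 0.2048 °C

0.2048 °C


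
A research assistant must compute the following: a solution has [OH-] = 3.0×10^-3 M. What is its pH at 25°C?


pOH = -log10([OH-]) = -log10(3.0×10^-3)
= 3 - log10(3.0) = 2.52
pH = 14 - pOH = 14 - 2.52 = 11.48

11.48


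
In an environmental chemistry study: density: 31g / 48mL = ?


ρ = mass/volume
= 31/48
= 0.646 g/mL

0.646 g/mL


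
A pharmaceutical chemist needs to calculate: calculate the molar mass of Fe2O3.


M(Fe2O3) = 2×55.85 + 3×16.0
= 111.7 + 48.0
= 159.7 g/mol

159.7 g/mol


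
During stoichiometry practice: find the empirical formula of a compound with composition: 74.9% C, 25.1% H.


Assume 100 g sample. Moles of each element:
  C: 74.9/12.01 = 6.236 mol
  H: 25.1/1.008 = 24.901 mol
Divide by smallest (6.236):
  C: 6.236/6.236 = 1.0
  H: 24.901/6.236 = 3.99
Empirical formula: CH4

CH4


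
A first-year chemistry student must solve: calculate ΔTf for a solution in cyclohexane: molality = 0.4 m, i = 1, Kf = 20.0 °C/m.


ΔTf = Kf × m × i
= 20.0 × 0.4 × 1
= 8.0 °C

8.0 °C


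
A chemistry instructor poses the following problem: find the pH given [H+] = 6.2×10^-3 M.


pH = -log10([H+]) = -log10(6.2×10^-3)
= 3 - log10(6.2)
= 3 - 0.79
= 2.21

2.21


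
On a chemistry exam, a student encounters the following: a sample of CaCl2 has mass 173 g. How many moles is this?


M(CaCl2) = 110.98 g/mol
n = mass/M = 173/110.98 = 1.5588 mol

1.5588 mol


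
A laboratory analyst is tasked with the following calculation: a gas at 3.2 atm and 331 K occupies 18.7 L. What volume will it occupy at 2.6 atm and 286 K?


P1V1/T1 = P2V2/T2
V2 = P1V1T2/(T1P2)
= 3.2×18.7×286/(331×2.6)
= 19.886 L

19.886 L


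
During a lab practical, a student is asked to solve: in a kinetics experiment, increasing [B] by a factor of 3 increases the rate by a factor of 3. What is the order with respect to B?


rate ∝ [B]^n
3^n = 3 → n = 1
Order in B: 1

1


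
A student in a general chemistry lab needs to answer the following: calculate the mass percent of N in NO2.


M(NO2) = 1×14.01 + 2×16.0 = 46.01 g/mol
Mass of N = 1 × 14.01 = 14.01 g/mol
% N = 14.01/46.01 × 100 = 30.45%

30.45%


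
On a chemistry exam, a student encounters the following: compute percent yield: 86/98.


% yield = actual/theoretical × 100
= 86/98 × 100
= 87.76%

87.76%


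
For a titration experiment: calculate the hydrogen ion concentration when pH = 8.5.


[H+] = 10^(-pH) = 10^(-8.5)
= 3.16×10^-9 M

3.16×10^-9 M


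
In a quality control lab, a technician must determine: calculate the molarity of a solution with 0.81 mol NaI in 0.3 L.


M = n/V = 0.81/0.3 = 2.700 mol/L

2.700 M


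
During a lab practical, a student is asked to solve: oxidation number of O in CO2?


O is usually -2
Oxidation number: -2

-2


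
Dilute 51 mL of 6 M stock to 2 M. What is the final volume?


C1V1 = C2V2
6 × 51 = 2 × V2
V2 = 306/2 = 153.0 mL

153.0 mL


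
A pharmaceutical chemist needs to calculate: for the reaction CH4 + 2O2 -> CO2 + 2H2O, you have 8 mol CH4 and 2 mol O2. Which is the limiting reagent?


Mole ratio available / coefficient:
  CH4: 8/1 = 8.000
  O2: 2/2 = 1.000
Smaller ratio is limiting.

O2


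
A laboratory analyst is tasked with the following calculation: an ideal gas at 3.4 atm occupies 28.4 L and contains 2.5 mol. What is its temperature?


PV = nRT  (R = 0.08206 L·atm/(mol·K))
T = PV/(nR) = 3.4×28.4/(2.5×0.08206)
= 96.56/0.205150
= 470.68 K

470.68 K


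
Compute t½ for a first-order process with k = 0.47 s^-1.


t½ = ln2/k = 0.693147/(0.47 s^-1)
= 1.475 s

1.475 s


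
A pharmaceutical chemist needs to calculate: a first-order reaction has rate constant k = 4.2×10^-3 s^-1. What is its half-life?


t½ = ln2/k = 0.693147/(4.2×10^-3 s^-1)
= 165.0 s

165.0 s


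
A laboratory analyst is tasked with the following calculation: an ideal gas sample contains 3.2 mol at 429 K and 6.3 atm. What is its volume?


PV = nRT  (R = 0.08206 L·atm/(mol·K))
V = nRT/P = 3.2×0.08206×429/6.3
= 17.881 L

17.881 L


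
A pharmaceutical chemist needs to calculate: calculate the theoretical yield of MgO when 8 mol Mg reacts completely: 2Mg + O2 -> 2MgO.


Mole ratio MgO:Mg = 2:2
n(MgO) = 8 × 2/2 = 8.000 mol
mass = 8.000 × 40.31 = 322.48 g

322.48 g


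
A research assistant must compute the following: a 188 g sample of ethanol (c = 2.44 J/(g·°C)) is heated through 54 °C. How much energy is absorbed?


q = mcΔT = 188 × 2.44 × 54
= 24770.88 J

24770.88 J


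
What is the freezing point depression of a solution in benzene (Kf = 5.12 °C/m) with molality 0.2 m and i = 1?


ΔTf = Kf × m × i
= 5.12 × 0.2 × 1
= 1.024 °C

1.024 °C


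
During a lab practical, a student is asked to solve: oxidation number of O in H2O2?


Peroxide: O is -1
Oxidation number: -1

-1


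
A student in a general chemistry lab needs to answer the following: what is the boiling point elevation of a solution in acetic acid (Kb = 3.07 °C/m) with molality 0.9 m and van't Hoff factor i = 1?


ΔTb = Kb × m × i
= 3.07 × 0.9 × 1
= 2.763 °C

2.763 °C


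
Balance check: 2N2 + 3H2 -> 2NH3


Equation: 2N2 + 3H2 -> 2NH3
Check atoms: H: 6=6, N: 4≠2
Not balanced

No, not balanced


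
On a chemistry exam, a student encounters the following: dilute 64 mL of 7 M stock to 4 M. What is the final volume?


C1V1 = C2V2
7 × 64 = 4 × V2
V2 = 448/4 = 112.0 mL

112.0 mL


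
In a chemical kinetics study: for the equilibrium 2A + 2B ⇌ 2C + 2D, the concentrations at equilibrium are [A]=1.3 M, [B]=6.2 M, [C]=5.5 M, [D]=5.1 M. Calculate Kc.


Kc = [C]^2[D]^2/([A]^2[B]^2)
= (5.5^2 × 5.1^2)/(1.3^2 × 6.2^2)
= 786.8025/64.9636
= 12.11

12.11


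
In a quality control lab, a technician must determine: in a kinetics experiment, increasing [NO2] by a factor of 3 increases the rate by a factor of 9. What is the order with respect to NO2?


rate ∝ [NO2]^n
3^n = 9 → n = 2
Order in NO2: 2

2


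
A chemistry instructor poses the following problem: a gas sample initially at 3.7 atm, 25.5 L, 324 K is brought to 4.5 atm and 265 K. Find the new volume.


P1V1/T1 = P2V2/T2
V2 = P1V1T2/(T1P2)
= 3.7×25.5×265/(324×4.5)
= 17.149 L

17.149 L


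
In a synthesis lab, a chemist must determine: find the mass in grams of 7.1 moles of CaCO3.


M(CaCO3) = 100.09 g/mol
mass = n × M = 7.1 × 100.09 = 710.64 g

710.64 g


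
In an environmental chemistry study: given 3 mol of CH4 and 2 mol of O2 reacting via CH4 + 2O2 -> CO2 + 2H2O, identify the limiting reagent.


Mole ratio available / coefficient:
  CH4: 3/1 = 3.000
  O2: 2/2 = 1.000
Smaller ratio is limiting.

O2


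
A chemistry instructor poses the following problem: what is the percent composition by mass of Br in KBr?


M(KBr) = 1×39.1 + 1×79.9 = 119.00 g/mol
Mass of Br = 1 × 79.9 = 79.90 g/mol
% Br = 79.90/119.00 × 100 = 67.14%

67.14%


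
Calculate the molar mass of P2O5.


M(P2O5) = 2×30.97 + 5×16.0
= 61.94 + 80.0
= 141.94 g/mol

141.94 g/mol


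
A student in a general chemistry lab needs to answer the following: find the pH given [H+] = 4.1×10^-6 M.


pH = -log10([H+]) = -log10(4.1×10^-6)
= 6 - log10(4.1)
= 6 - 0.61
= 5.39

5.39


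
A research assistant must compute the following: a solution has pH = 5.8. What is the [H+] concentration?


[H+] = 10^(-pH) = 10^(-5.8)
= 1.58×10^-6 M

1.58×10^-6 M


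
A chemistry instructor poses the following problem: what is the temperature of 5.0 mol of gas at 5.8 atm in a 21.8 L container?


PV = nRT  (R = 0.08206 L·atm/(mol·K))
T = PV/(nR) = 5.8×21.8/(5.0×0.08206)
= 126.44/0.410300
= 308.16 K

308.16 K


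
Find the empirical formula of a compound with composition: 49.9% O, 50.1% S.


Assume 100 g sample. Moles of each element:
  O: 49.9/16.0 = 3.119 mol
  S: 50.1/32.07 = 1.562 mol
Divide by smallest (1.562):
  O: 3.119/1.562 = 2.0
  S: 1.562/1.562 = 1.0
Empirical formula: SO2

SO2


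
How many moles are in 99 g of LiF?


M(LiF) = 25.94 g/mol
n = mass/M = 99/25.94 = 3.8165 mol

3.8165 mol


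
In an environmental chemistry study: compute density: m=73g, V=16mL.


ρ = mass/volume
= 73/16
= 4.562 g/mL

4.562 g/mL


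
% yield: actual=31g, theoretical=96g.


% yield = actual/theoretical × 100
= 31/96 × 100
= 32.29%

32.29%


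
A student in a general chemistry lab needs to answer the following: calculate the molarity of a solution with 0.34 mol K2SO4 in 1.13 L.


M = n/V = 0.34/1.13 = 0.301 mol/L

0.301 M


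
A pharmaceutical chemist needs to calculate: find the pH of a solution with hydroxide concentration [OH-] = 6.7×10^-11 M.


pOH = -log10([OH-]) = -log10(6.7×10^-11)
= 11 - log10(6.7) = 10.17
pH = 14 - pOH = 14 - 10.17 = 3.83

3.83


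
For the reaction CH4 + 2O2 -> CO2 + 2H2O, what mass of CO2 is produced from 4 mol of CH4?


Mole ratio CO2:CH4 = 1:1
n(CO2) = 4 × 1/1 = 4.000 mol
mass = 4.000 × 44.01 = 176.04 g

176.04 g


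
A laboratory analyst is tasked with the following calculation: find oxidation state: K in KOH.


Group 1 metal: +1
Oxidation number: +1

+1


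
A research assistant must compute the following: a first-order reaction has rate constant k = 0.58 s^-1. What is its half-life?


t½ = ln2/k = 0.693147/(0.58 s^-1)
= 1.195 s

1.195 s


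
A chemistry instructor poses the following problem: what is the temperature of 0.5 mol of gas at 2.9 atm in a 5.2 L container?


PV = nRT  (R = 0.08206 L·atm/(mol·K))
T = PV/(nR) = 2.9×5.2/(0.5×0.08206)
= 15.08/0.041030
= 367.54 K

367.54 K


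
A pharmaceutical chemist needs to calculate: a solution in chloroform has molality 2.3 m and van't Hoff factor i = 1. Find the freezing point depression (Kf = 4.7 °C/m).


ΔTf = Kf × m × i
= 4.7 × 2.3 × 1
= 10.81 °C

10.81 °C


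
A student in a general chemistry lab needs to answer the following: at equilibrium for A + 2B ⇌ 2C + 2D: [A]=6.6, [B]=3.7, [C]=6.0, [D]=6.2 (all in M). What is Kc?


Kc = [C]^2[D]^2/([A][B]^2)
= (6.0^2 × 6.2^2)/(6.6^1 × 3.7^2)
= 1383.84/90.354
= 15.32

15.32


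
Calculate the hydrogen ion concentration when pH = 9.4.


[H+] = 10^(-pH) = 10^(-9.4)
= 3.98×10^-10 M

3.98×10^-10 M


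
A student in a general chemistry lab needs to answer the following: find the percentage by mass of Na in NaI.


M(NaI) = 1×22.99 + 1×126.9 = 149.89 g/mol
Mass of Na = 1 × 22.99 = 22.99 g/mol
% Na = 22.99/149.89 × 100 = 15.34%

15.34%


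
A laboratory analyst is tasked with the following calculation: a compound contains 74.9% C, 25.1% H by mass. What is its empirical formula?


Assume 100 g sample. Moles of each element:
  C: 74.9/12.01 = 6.236 mol
  H: 25.1/1.008 = 24.901 mol
Divide by smallest (6.236):
  C: 6.236/6.236 = 1.0
  H: 24.901/6.236 = 3.99
Empirical formula: CH4

CH4


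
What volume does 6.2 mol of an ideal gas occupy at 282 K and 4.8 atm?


PV = nRT  (R = 0.08206 L·atm/(mol·K))
V = nRT/P = 6.2×0.08206×282/4.8
= 29.89 L

29.89 L


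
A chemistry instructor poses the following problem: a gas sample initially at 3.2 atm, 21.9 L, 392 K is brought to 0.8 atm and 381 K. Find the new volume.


P1V1/T1 = P2V2/T2
V2 = P1V1T2/(T1P2)
= 3.2×21.9×381/(392×0.8)
= 85.142 L

85.142 L


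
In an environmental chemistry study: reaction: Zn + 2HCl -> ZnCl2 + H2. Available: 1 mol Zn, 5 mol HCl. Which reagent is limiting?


Mole ratio available / coefficient:
  Zn: 1/1 = 1.000
  HCl: 5/2 = 2.500
Smaller ratio is limiting.

Zn


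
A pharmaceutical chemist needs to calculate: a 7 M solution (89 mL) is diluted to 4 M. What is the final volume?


C1V1 = C2V2
7 × 89 = 4 × V2
V2 = 623/4 = 155.75 mL

155.75 mL


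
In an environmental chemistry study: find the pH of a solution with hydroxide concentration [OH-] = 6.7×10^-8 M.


pOH = -log10([OH-]) = -log10(6.7×10^-8)
= 8 - log10(6.7) = 7.17
pH = 14 - pOH = 14 - 7.17 = 6.83

6.83


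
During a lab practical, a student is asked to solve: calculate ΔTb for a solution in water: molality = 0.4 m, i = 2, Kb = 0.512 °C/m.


ΔTb = Kb × m × i
= 0.512 × 0.4 × 2
= 0.4096 °C

0.4096 °C


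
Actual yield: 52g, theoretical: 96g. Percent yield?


% yield = actual/theoretical × 100
= 52/96 × 100
= 54.17%

54.17%


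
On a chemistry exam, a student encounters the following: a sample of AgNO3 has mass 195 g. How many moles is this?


M(AgNO3) = 169.88 g/mol
n = mass/M = 195/169.88 = 1.1479 mol

1.1479 mol


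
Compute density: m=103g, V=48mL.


ρ = mass/volume
= 103/48
= 2.146 g/mL

2.146 g/mL


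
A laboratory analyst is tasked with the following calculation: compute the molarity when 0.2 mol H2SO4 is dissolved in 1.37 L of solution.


M = n/V = 0.2/1.37 = 0.146 mol/L

0.146 M


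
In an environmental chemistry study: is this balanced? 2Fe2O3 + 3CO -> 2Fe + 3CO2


Equation: 2Fe2O3 + 3CO -> 2Fe + 3CO2
Check atoms: C: 3=3, Fe: 4≠2, O: 9≠6
Not balanced

No, not balanced


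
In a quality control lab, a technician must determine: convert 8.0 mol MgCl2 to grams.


M(MgCl2) = 95.21 g/mol
mass = n × M = 8.0 × 95.21 = 761.68 g

761.68 g


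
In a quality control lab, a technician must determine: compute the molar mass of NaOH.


M(NaOH) = 1×22.99 + 1×16.0 + 1×1.008
= 22.99 + 16.0 + 1.01
= 40.0 g/mol

40.0 g/mol


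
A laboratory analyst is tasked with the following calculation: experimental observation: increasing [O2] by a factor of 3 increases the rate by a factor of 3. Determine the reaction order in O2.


rate ∝ [O2]^n
3^n = 3 → n = 1
Order in O2: 1

1


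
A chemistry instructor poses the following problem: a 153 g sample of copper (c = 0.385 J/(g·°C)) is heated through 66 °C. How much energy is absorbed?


q = mcΔT = 153 × 0.385 × 66
= 3887.73 J

3887.73 J


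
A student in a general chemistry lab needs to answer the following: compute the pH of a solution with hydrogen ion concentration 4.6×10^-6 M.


pH = -log10([H+]) = -log10(4.6×10^-6)
= 6 - log10(4.6)
= 6 - 0.66
= 5.34

5.34


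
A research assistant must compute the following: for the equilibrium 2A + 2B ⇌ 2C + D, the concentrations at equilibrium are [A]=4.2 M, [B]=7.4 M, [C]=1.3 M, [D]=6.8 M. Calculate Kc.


Kc = [C]^2[D]/([A]^2[B]^2)
= (1.3^2 × 6.8^1)/(4.2^2 × 7.4^2)
= 11.492/965.9664
= 0.01190

0.01190


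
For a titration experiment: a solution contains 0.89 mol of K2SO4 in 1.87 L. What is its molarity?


M = n/V = 0.89/1.87 = 0.476 mol/L

0.476 M


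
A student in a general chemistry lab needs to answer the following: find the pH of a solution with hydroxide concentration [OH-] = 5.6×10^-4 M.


pOH = -log10([OH-]) = -log10(5.6×10^-4)
= 4 - log10(5.6) = 3.25
pH = 14 - pOH = 14 - 3.25 = 10.75

10.75


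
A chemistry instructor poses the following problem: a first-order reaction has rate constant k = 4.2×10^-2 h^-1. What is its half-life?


t½ = ln2/k = 0.693147/(4.2×10^-2 h^-1)
= 16.50 h

16.50 h


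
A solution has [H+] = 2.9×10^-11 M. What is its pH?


pH = -log10([H+]) = -log10(2.9×10^-11)
= 11 - log10(2.9)
= 11 - 0.46
= 10.54

10.54


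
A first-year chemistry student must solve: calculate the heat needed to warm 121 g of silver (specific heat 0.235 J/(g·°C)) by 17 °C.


q = mcΔT = 121 × 0.235 × 17
= 483.40 J

483.40 J


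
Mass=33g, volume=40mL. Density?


ρ = mass/volume
= 33/40
= 0.825 g/mL

0.825 g/mL


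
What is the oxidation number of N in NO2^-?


x + 2(-2) = -1, so x = +3
Oxidation number: +3

+3


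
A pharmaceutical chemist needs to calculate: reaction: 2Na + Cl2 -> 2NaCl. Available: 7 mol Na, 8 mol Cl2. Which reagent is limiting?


Mole ratio available / coefficient:
  Na: 7/2 = 3.500
  Cl2: 8/1 = 8.000
Smaller ratio is limiting.

Na


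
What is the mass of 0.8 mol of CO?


M(CO) = 28.01 g/mol
mass = n × M = 0.8 × 28.01 = 22.41 g

22.41 g


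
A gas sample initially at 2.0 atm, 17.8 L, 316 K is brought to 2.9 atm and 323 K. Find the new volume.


P1V1/T1 = P2V2/T2
V2 = P1V1T2/(T1P2)
= 2.0×17.8×323/(316×2.9)
= 12.548 L

12.548 L
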